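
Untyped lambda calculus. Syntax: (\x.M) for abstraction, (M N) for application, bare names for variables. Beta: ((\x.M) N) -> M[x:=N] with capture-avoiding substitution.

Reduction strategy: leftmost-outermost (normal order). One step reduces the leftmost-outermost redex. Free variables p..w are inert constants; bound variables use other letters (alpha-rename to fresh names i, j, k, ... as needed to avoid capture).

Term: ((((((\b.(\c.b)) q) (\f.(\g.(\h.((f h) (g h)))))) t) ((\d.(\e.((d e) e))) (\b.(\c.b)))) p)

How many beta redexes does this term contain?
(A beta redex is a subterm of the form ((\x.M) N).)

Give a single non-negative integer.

Term: ((((((\b.(\c.b)) q) (\f.(\g.(\h.((f h) (g h)))))) t) ((\d.(\e.((d e) e))) (\b.(\c.b)))) p)
  Redex: ((\b.(\c.b)) q)
  Redex: ((\d.(\e.((d e) e))) (\b.(\c.b)))
Total redexes: 2

Answer: 2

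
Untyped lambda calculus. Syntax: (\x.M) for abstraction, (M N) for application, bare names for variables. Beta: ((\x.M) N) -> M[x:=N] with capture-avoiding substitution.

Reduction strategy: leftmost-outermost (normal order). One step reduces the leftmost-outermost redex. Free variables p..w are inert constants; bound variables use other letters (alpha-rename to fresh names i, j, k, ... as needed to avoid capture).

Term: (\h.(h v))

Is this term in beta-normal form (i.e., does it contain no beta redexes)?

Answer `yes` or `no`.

Term: (\h.(h v))
No beta redexes found.

Answer: yes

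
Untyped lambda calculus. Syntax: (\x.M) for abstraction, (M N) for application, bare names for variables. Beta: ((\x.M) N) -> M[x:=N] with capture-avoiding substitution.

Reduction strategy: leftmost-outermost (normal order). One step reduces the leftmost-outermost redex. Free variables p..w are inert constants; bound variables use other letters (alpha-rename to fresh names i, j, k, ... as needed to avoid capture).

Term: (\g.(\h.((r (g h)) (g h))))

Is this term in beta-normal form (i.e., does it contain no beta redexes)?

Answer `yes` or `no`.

Answer: yes

Derivation:
Term: (\g.(\h.((r (g h)) (g h))))
No beta redexes found.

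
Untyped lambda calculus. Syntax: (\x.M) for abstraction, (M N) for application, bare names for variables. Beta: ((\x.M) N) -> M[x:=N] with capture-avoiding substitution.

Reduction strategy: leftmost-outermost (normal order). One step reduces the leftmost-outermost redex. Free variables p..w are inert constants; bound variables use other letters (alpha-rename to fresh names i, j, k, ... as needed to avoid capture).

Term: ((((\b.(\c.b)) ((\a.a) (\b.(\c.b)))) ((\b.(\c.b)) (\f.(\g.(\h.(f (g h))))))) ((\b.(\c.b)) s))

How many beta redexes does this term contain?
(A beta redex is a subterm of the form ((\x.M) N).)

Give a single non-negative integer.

Answer: 4

Derivation:
Term: ((((\b.(\c.b)) ((\a.a) (\b.(\c.b)))) ((\b.(\c.b)) (\f.(\g.(\h.(f (g h))))))) ((\b.(\c.b)) s))
  Redex: ((\b.(\c.b)) ((\a.a) (\b.(\c.b))))
  Redex: ((\a.a) (\b.(\c.b)))
  Redex: ((\b.(\c.b)) (\f.(\g.(\h.(f (g h))))))
  Redex: ((\b.(\c.b)) s)
Total redexes: 4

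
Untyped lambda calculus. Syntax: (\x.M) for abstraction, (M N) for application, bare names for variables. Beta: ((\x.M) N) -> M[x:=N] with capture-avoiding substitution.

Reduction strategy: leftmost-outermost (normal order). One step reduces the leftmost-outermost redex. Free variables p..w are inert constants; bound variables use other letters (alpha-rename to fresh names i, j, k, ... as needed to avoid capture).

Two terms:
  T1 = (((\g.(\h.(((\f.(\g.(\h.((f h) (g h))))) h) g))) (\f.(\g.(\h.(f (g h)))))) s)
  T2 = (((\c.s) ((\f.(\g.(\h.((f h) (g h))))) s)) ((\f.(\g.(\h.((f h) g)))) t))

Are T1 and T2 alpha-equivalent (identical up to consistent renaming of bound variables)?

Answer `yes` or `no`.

Answer: no

Derivation:
Term 1: (((\g.(\h.(((\f.(\g.(\h.((f h) (g h))))) h) g))) (\f.(\g.(\h.(f (g h)))))) s)
Term 2: (((\c.s) ((\f.(\g.(\h.((f h) (g h))))) s)) ((\f.(\g.(\h.((f h) g)))) t))
Alpha-equivalence: compare structure up to binder renaming.
Result: False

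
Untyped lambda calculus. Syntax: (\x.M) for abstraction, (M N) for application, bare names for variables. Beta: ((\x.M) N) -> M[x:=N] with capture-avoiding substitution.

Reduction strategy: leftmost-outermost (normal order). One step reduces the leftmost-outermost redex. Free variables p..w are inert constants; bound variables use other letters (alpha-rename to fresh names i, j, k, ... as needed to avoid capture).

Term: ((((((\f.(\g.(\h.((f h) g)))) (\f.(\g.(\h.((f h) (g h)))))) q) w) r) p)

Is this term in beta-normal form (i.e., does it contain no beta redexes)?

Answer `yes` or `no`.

Answer: no

Derivation:
Term: ((((((\f.(\g.(\h.((f h) g)))) (\f.(\g.(\h.((f h) (g h)))))) q) w) r) p)
Found 1 beta redex(es).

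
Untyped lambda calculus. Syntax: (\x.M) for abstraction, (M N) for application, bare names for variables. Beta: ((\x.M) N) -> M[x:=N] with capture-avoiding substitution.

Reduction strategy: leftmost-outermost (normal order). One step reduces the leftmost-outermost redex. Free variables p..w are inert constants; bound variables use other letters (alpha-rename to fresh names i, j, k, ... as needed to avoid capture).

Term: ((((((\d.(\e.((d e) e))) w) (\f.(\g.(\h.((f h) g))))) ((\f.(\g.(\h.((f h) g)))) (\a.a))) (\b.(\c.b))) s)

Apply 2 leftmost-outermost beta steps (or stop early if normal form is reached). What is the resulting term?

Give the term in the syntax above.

Answer: (((((w (\f.(\g.(\h.((f h) g))))) (\f.(\g.(\h.((f h) g))))) ((\f.(\g.(\h.((f h) g)))) (\a.a))) (\b.(\c.b))) s)

Derivation:
Step 0: ((((((\d.(\e.((d e) e))) w) (\f.(\g.(\h.((f h) g))))) ((\f.(\g.(\h.((f h) g)))) (\a.a))) (\b.(\c.b))) s)
Step 1: (((((\e.((w e) e)) (\f.(\g.(\h.((f h) g))))) ((\f.(\g.(\h.((f h) g)))) (\a.a))) (\b.(\c.b))) s)
Step 2: (((((w (\f.(\g.(\h.((f h) g))))) (\f.(\g.(\h.((f h) g))))) ((\f.(\g.(\h.((f h) g)))) (\a.a))) (\b.(\c.b))) s)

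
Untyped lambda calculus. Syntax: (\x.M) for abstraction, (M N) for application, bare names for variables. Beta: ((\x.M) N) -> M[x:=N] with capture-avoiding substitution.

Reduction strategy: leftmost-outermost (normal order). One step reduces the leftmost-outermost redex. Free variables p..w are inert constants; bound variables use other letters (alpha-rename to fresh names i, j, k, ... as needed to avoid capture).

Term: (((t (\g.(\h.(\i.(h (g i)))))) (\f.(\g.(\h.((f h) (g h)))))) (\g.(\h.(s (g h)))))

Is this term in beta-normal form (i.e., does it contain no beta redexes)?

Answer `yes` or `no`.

Answer: yes

Derivation:
Term: (((t (\g.(\h.(\i.(h (g i)))))) (\f.(\g.(\h.((f h) (g h)))))) (\g.(\h.(s (g h)))))
No beta redexes found.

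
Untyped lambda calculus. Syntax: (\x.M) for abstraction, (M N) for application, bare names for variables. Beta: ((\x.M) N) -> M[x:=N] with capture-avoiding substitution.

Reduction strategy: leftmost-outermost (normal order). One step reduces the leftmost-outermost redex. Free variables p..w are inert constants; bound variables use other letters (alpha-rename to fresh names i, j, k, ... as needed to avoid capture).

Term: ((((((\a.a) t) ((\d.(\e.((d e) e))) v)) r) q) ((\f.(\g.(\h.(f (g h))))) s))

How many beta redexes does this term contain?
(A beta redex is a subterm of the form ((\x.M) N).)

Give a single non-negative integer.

Term: ((((((\a.a) t) ((\d.(\e.((d e) e))) v)) r) q) ((\f.(\g.(\h.(f (g h))))) s))
  Redex: ((\a.a) t)
  Redex: ((\d.(\e.((d e) e))) v)
  Redex: ((\f.(\g.(\h.(f (g h))))) s)
Total redexes: 3

Answer: 3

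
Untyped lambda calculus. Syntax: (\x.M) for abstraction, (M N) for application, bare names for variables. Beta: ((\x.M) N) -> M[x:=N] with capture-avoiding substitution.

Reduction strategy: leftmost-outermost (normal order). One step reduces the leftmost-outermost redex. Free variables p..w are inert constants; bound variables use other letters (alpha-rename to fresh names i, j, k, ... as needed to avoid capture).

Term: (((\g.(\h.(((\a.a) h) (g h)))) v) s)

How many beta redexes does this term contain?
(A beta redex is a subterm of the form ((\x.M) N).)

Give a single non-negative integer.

Answer: 2

Derivation:
Term: (((\g.(\h.(((\a.a) h) (g h)))) v) s)
  Redex: ((\g.(\h.(((\a.a) h) (g h)))) v)
  Redex: ((\a.a) h)
Total redexes: 2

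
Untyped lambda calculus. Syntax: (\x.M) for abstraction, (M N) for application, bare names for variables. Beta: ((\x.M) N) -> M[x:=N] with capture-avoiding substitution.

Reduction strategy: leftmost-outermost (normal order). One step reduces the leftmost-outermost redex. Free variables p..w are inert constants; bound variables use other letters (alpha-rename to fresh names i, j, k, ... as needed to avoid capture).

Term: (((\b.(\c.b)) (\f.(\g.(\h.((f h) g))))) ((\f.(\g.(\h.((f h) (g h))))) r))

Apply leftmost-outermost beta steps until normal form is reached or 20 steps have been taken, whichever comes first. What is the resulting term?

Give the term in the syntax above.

Answer: (\f.(\g.(\h.((f h) g))))

Derivation:
Step 0: (((\b.(\c.b)) (\f.(\g.(\h.((f h) g))))) ((\f.(\g.(\h.((f h) (g h))))) r))
Step 1: ((\c.(\f.(\g.(\h.((f h) g))))) ((\f.(\g.(\h.((f h) (g h))))) r))
Step 2: (\f.(\g.(\h.((f h) g))))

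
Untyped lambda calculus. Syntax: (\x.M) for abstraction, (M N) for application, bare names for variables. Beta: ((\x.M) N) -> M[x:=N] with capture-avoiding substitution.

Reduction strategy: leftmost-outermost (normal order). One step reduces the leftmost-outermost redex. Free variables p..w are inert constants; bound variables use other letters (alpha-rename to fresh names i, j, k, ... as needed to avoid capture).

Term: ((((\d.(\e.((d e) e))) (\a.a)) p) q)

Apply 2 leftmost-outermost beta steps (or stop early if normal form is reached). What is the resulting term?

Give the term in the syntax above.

Step 0: ((((\d.(\e.((d e) e))) (\a.a)) p) q)
Step 1: (((\e.(((\a.a) e) e)) p) q)
Step 2: ((((\a.a) p) p) q)

Answer: ((((\a.a) p) p) q)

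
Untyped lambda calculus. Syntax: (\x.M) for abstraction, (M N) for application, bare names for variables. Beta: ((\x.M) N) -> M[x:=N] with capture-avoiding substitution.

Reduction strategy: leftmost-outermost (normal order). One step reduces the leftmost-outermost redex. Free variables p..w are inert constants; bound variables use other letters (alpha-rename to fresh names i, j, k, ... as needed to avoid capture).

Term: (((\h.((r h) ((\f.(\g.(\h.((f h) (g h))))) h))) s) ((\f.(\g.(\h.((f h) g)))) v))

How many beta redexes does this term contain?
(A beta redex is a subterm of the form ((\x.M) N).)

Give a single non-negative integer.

Term: (((\h.((r h) ((\f.(\g.(\h.((f h) (g h))))) h))) s) ((\f.(\g.(\h.((f h) g)))) v))
  Redex: ((\h.((r h) ((\f.(\g.(\h.((f h) (g h))))) h))) s)
  Redex: ((\f.(\g.(\h.((f h) (g h))))) h)
  Redex: ((\f.(\g.(\h.((f h) g)))) v)
Total redexes: 3

Answer: 3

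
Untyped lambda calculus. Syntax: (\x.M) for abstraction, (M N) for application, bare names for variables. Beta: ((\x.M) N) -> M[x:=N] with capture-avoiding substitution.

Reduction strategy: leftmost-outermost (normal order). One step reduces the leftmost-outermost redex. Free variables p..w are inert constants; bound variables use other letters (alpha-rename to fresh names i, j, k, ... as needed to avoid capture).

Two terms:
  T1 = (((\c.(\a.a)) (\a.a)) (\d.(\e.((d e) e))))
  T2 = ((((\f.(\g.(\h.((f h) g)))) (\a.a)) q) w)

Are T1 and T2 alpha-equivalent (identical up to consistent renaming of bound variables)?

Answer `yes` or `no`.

Answer: no

Derivation:
Term 1: (((\c.(\a.a)) (\a.a)) (\d.(\e.((d e) e))))
Term 2: ((((\f.(\g.(\h.((f h) g)))) (\a.a)) q) w)
Alpha-equivalence: compare structure up to binder renaming.
Result: False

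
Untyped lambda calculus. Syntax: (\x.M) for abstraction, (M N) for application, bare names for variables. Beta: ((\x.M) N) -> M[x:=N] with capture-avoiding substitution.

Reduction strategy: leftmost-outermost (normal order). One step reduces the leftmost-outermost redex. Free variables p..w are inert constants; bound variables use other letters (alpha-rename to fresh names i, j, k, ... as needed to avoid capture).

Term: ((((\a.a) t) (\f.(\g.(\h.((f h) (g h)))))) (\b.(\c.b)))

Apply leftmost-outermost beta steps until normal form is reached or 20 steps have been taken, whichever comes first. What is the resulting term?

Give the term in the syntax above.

Answer: ((t (\f.(\g.(\h.((f h) (g h)))))) (\b.(\c.b)))

Derivation:
Step 0: ((((\a.a) t) (\f.(\g.(\h.((f h) (g h)))))) (\b.(\c.b)))
Step 1: ((t (\f.(\g.(\h.((f h) (g h)))))) (\b.(\c.b)))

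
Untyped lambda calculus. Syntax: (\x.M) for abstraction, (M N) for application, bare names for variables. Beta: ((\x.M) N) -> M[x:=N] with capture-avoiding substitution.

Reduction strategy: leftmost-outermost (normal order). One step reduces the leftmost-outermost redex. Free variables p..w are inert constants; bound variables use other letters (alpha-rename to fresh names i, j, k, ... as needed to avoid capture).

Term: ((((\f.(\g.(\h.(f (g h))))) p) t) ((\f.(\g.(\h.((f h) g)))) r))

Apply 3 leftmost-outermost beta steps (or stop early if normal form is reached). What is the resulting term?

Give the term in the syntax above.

Step 0: ((((\f.(\g.(\h.(f (g h))))) p) t) ((\f.(\g.(\h.((f h) g)))) r))
Step 1: (((\g.(\h.(p (g h)))) t) ((\f.(\g.(\h.((f h) g)))) r))
Step 2: ((\h.(p (t h))) ((\f.(\g.(\h.((f h) g)))) r))
Step 3: (p (t ((\f.(\g.(\h.((f h) g)))) r)))

Answer: (p (t ((\f.(\g.(\h.((f h) g)))) r)))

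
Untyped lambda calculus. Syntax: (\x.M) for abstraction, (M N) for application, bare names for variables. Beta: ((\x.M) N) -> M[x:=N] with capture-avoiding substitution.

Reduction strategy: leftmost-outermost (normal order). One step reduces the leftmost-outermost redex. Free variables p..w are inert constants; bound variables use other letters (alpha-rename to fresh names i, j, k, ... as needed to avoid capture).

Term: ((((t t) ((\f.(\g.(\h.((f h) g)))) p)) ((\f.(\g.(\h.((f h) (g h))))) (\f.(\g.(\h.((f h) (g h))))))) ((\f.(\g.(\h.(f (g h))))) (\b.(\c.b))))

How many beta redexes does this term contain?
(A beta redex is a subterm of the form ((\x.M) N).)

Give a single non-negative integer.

Answer: 3

Derivation:
Term: ((((t t) ((\f.(\g.(\h.((f h) g)))) p)) ((\f.(\g.(\h.((f h) (g h))))) (\f.(\g.(\h.((f h) (g h))))))) ((\f.(\g.(\h.(f (g h))))) (\b.(\c.b))))
  Redex: ((\f.(\g.(\h.((f h) g)))) p)
  Redex: ((\f.(\g.(\h.((f h) (g h))))) (\f.(\g.(\h.((f h) (g h))))))
  Redex: ((\f.(\g.(\h.(f (g h))))) (\b.(\c.b)))
Total redexes: 3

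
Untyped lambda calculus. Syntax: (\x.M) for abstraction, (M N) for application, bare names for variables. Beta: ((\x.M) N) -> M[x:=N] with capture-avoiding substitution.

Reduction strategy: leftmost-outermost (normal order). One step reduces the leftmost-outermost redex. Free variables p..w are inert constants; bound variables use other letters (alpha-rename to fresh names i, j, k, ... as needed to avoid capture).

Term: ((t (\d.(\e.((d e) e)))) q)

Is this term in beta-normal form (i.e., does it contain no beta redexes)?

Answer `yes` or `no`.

Answer: yes

Derivation:
Term: ((t (\d.(\e.((d e) e)))) q)
No beta redexes found.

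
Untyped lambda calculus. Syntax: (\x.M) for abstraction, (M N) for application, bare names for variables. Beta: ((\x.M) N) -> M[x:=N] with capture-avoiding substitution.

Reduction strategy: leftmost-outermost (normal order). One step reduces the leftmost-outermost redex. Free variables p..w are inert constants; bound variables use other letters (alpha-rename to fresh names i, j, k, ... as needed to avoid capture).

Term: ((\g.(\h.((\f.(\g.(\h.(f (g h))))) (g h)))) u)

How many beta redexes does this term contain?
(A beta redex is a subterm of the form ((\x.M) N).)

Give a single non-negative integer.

Term: ((\g.(\h.((\f.(\g.(\h.(f (g h))))) (g h)))) u)
  Redex: ((\g.(\h.((\f.(\g.(\h.(f (g h))))) (g h)))) u)
  Redex: ((\f.(\g.(\h.(f (g h))))) (g h))
Total redexes: 2

Answer: 2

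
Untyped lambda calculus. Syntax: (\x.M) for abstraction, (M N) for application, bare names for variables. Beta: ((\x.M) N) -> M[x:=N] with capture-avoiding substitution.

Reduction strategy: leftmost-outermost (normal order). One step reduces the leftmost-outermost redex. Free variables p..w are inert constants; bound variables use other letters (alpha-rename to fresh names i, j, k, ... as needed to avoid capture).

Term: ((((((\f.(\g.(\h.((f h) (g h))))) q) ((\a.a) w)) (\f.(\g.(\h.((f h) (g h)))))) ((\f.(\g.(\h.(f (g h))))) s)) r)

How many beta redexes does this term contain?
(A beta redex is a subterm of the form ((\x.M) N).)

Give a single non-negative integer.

Term: ((((((\f.(\g.(\h.((f h) (g h))))) q) ((\a.a) w)) (\f.(\g.(\h.((f h) (g h)))))) ((\f.(\g.(\h.(f (g h))))) s)) r)
  Redex: ((\f.(\g.(\h.((f h) (g h))))) q)
  Redex: ((\a.a) w)
  Redex: ((\f.(\g.(\h.(f (g h))))) s)
Total redexes: 3

Answer: 3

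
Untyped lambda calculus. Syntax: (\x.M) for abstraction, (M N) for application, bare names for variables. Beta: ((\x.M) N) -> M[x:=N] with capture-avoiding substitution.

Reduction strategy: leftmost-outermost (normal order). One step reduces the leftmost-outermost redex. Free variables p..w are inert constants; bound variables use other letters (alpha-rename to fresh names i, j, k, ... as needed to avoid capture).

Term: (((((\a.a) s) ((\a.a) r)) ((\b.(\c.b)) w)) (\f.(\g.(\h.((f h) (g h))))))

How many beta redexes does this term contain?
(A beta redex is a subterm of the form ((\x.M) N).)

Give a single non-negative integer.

Term: (((((\a.a) s) ((\a.a) r)) ((\b.(\c.b)) w)) (\f.(\g.(\h.((f h) (g h))))))
  Redex: ((\a.a) s)
  Redex: ((\a.a) r)
  Redex: ((\b.(\c.b)) w)
Total redexes: 3

Answer: 3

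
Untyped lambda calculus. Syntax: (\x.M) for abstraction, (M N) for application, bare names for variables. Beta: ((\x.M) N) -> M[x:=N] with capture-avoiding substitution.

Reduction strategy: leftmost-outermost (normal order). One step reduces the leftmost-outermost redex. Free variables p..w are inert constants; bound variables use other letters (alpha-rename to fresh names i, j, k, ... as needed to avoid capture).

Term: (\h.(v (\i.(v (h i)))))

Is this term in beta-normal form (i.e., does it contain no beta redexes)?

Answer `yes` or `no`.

Term: (\h.(v (\i.(v (h i)))))
No beta redexes found.

Answer: yes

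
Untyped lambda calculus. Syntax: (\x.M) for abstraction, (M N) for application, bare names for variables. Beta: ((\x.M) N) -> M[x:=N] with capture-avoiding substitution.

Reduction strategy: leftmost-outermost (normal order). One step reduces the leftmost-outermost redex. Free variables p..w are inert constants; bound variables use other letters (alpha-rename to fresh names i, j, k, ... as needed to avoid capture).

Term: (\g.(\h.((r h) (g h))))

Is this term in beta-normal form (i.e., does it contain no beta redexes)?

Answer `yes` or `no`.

Answer: yes

Derivation:
Term: (\g.(\h.((r h) (g h))))
No beta redexes found.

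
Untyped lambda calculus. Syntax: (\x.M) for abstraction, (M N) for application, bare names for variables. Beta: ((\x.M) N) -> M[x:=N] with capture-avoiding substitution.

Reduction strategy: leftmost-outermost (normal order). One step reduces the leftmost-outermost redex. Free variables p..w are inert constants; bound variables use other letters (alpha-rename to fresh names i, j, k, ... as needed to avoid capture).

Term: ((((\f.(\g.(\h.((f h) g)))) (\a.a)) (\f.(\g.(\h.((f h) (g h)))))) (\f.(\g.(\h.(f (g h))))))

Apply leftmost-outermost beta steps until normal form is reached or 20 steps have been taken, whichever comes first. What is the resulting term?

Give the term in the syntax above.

Answer: (\g.(\h.(\i.(\j.(((g h) j) (i j))))))

Derivation:
Step 0: ((((\f.(\g.(\h.((f h) g)))) (\a.a)) (\f.(\g.(\h.((f h) (g h)))))) (\f.(\g.(\h.(f (g h))))))
Step 1: (((\g.(\h.(((\a.a) h) g))) (\f.(\g.(\h.((f h) (g h)))))) (\f.(\g.(\h.(f (g h))))))
Step 2: ((\h.(((\a.a) h) (\f.(\g.(\h.((f h) (g h))))))) (\f.(\g.(\h.(f (g h))))))
Step 3: (((\a.a) (\f.(\g.(\h.(f (g h)))))) (\f.(\g.(\h.((f h) (g h))))))
Step 4: ((\f.(\g.(\h.(f (g h))))) (\f.(\g.(\h.((f h) (g h))))))
Step 5: (\g.(\h.((\f.(\g.(\h.((f h) (g h))))) (g h))))
Step 6: (\g.(\h.(\i.(\j.(((g h) j) (i j))))))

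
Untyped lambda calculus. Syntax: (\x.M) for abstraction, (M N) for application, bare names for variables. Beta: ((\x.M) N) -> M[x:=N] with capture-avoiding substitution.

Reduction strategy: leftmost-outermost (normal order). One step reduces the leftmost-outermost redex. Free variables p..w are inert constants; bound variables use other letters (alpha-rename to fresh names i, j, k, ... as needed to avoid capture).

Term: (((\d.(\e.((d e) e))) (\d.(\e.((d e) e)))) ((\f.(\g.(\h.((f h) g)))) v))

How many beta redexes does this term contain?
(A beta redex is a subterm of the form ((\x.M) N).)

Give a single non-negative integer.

Answer: 2

Derivation:
Term: (((\d.(\e.((d e) e))) (\d.(\e.((d e) e)))) ((\f.(\g.(\h.((f h) g)))) v))
  Redex: ((\d.(\e.((d e) e))) (\d.(\e.((d e) e))))
  Redex: ((\f.(\g.(\h.((f h) g)))) v)
Total redexes: 2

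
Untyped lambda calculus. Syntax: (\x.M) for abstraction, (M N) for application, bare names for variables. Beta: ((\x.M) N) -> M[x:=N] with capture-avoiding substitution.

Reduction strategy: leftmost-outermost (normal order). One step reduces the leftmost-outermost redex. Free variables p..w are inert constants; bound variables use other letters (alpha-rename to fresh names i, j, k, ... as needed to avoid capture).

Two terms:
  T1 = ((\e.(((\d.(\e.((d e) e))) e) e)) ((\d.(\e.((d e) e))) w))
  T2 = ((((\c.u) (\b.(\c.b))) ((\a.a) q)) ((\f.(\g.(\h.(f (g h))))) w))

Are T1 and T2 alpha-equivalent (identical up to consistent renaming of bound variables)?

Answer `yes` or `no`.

Term 1: ((\e.(((\d.(\e.((d e) e))) e) e)) ((\d.(\e.((d e) e))) w))
Term 2: ((((\c.u) (\b.(\c.b))) ((\a.a) q)) ((\f.(\g.(\h.(f (g h))))) w))
Alpha-equivalence: compare structure up to binder renaming.
Result: False

Answer: no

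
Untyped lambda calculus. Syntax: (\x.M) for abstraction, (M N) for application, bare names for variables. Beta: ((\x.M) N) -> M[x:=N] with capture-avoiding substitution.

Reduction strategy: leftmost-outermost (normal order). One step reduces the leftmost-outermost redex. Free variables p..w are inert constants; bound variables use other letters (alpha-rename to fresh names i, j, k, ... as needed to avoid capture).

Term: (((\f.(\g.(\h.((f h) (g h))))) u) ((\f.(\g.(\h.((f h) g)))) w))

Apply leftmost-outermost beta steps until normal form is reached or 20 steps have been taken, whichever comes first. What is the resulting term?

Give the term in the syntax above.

Step 0: (((\f.(\g.(\h.((f h) (g h))))) u) ((\f.(\g.(\h.((f h) g)))) w))
Step 1: ((\g.(\h.((u h) (g h)))) ((\f.(\g.(\h.((f h) g)))) w))
Step 2: (\h.((u h) (((\f.(\g.(\h.((f h) g)))) w) h)))
Step 3: (\h.((u h) ((\g.(\h.((w h) g))) h)))
Step 4: (\h.((u h) (\i.((w i) h))))

Answer: (\h.((u h) (\i.((w i) h))))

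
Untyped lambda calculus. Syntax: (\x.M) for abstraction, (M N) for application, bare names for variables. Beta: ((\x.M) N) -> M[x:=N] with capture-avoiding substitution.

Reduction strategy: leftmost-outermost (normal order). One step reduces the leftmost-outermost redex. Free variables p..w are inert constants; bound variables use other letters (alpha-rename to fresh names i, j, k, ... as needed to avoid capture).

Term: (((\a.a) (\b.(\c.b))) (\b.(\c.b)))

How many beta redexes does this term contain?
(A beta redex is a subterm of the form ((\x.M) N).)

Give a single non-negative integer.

Answer: 1

Derivation:
Term: (((\a.a) (\b.(\c.b))) (\b.(\c.b)))
  Redex: ((\a.a) (\b.(\c.b)))
Total redexes: 1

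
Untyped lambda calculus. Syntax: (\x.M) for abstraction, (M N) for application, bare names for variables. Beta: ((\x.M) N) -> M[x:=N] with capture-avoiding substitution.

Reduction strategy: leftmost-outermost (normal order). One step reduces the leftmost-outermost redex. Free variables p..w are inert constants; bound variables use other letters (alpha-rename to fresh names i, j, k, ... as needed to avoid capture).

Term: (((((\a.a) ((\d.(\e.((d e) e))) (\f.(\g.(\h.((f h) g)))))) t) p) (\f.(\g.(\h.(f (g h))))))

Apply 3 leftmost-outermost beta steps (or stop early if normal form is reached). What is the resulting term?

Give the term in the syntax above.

Step 0: (((((\a.a) ((\d.(\e.((d e) e))) (\f.(\g.(\h.((f h) g)))))) t) p) (\f.(\g.(\h.(f (g h))))))
Step 1: (((((\d.(\e.((d e) e))) (\f.(\g.(\h.((f h) g))))) t) p) (\f.(\g.(\h.(f (g h))))))
Step 2: ((((\e.(((\f.(\g.(\h.((f h) g)))) e) e)) t) p) (\f.(\g.(\h.(f (g h))))))
Step 3: (((((\f.(\g.(\h.((f h) g)))) t) t) p) (\f.(\g.(\h.(f (g h))))))

Answer: (((((\f.(\g.(\h.((f h) g)))) t) t) p) (\f.(\g.(\h.(f (g h))))))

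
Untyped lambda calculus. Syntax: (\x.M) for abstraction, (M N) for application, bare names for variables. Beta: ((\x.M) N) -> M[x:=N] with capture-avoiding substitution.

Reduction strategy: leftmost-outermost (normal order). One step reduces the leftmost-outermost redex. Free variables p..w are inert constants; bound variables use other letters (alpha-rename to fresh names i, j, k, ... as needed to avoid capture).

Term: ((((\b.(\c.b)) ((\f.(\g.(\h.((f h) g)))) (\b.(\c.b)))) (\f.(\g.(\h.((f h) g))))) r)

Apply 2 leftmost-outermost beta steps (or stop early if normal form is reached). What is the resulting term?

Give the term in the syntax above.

Answer: (((\f.(\g.(\h.((f h) g)))) (\b.(\c.b))) r)

Derivation:
Step 0: ((((\b.(\c.b)) ((\f.(\g.(\h.((f h) g)))) (\b.(\c.b)))) (\f.(\g.(\h.((f h) g))))) r)
Step 1: (((\c.((\f.(\g.(\h.((f h) g)))) (\b.(\c.b)))) (\f.(\g.(\h.((f h) g))))) r)
Step 2: (((\f.(\g.(\h.((f h) g)))) (\b.(\c.b))) r)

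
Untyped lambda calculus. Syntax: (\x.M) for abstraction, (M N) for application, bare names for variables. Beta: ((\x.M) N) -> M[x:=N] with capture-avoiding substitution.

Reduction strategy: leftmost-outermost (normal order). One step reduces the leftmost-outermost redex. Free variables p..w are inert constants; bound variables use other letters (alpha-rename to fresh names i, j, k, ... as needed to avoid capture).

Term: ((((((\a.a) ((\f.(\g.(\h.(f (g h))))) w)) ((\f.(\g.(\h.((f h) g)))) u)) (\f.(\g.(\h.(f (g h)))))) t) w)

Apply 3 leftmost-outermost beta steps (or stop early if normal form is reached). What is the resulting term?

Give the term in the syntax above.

Step 0: ((((((\a.a) ((\f.(\g.(\h.(f (g h))))) w)) ((\f.(\g.(\h.((f h) g)))) u)) (\f.(\g.(\h.(f (g h)))))) t) w)
Step 1: ((((((\f.(\g.(\h.(f (g h))))) w) ((\f.(\g.(\h.((f h) g)))) u)) (\f.(\g.(\h.(f (g h)))))) t) w)
Step 2: (((((\g.(\h.(w (g h)))) ((\f.(\g.(\h.((f h) g)))) u)) (\f.(\g.(\h.(f (g h)))))) t) w)
Step 3: ((((\h.(w (((\f.(\g.(\h.((f h) g)))) u) h))) (\f.(\g.(\h.(f (g h)))))) t) w)

Answer: ((((\h.(w (((\f.(\g.(\h.((f h) g)))) u) h))) (\f.(\g.(\h.(f (g h)))))) t) w)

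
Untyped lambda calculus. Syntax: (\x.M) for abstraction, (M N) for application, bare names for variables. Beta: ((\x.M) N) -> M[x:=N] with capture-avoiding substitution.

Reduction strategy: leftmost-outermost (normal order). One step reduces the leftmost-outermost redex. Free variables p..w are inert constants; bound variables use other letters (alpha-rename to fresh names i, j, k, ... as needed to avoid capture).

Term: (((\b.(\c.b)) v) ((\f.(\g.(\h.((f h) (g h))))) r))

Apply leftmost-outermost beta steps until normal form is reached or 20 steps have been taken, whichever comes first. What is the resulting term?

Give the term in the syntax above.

Step 0: (((\b.(\c.b)) v) ((\f.(\g.(\h.((f h) (g h))))) r))
Step 1: ((\c.v) ((\f.(\g.(\h.((f h) (g h))))) r))
Step 2: v

Answer: v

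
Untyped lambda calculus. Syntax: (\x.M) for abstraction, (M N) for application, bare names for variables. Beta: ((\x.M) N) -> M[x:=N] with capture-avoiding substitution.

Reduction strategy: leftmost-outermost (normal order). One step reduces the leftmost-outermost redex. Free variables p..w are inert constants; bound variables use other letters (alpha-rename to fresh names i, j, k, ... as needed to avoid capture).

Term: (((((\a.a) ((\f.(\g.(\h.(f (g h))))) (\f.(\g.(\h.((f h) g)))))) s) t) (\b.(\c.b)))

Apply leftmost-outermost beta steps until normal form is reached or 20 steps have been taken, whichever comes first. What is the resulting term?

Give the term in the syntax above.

Step 0: (((((\a.a) ((\f.(\g.(\h.(f (g h))))) (\f.(\g.(\h.((f h) g)))))) s) t) (\b.(\c.b)))
Step 1: (((((\f.(\g.(\h.(f (g h))))) (\f.(\g.(\h.((f h) g))))) s) t) (\b.(\c.b)))
Step 2: ((((\g.(\h.((\f.(\g.(\h.((f h) g)))) (g h)))) s) t) (\b.(\c.b)))
Step 3: (((\h.((\f.(\g.(\h.((f h) g)))) (s h))) t) (\b.(\c.b)))
Step 4: (((\f.(\g.(\h.((f h) g)))) (s t)) (\b.(\c.b)))
Step 5: ((\g.(\h.(((s t) h) g))) (\b.(\c.b)))
Step 6: (\h.(((s t) h) (\b.(\c.b))))

Answer: (\h.(((s t) h) (\b.(\c.b))))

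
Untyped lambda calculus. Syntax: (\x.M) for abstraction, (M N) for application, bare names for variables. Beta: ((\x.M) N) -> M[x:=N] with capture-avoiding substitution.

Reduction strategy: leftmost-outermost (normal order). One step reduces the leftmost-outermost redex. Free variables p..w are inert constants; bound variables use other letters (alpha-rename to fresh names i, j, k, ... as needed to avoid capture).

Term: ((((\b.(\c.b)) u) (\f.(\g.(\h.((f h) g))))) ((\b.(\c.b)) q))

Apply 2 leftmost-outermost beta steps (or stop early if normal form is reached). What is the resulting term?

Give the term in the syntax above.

Answer: (u ((\b.(\c.b)) q))

Derivation:
Step 0: ((((\b.(\c.b)) u) (\f.(\g.(\h.((f h) g))))) ((\b.(\c.b)) q))
Step 1: (((\c.u) (\f.(\g.(\h.((f h) g))))) ((\b.(\c.b)) q))
Step 2: (u ((\b.(\c.b)) q))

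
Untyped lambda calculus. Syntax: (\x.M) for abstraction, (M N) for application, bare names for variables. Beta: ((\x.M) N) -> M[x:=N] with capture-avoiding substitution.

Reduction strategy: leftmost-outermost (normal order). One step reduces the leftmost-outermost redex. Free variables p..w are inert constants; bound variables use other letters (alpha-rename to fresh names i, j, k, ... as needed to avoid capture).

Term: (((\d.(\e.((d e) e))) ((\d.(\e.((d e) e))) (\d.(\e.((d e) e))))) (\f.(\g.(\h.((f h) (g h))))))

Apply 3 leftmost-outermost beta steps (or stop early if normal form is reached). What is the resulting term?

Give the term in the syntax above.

Answer: (((\e.(((\d.(\e.((d e) e))) e) e)) (\f.(\g.(\h.((f h) (g h)))))) (\f.(\g.(\h.((f h) (g h))))))

Derivation:
Step 0: (((\d.(\e.((d e) e))) ((\d.(\e.((d e) e))) (\d.(\e.((d e) e))))) (\f.(\g.(\h.((f h) (g h))))))
Step 1: ((\e.((((\d.(\e.((d e) e))) (\d.(\e.((d e) e)))) e) e)) (\f.(\g.(\h.((f h) (g h))))))
Step 2: ((((\d.(\e.((d e) e))) (\d.(\e.((d e) e)))) (\f.(\g.(\h.((f h) (g h)))))) (\f.(\g.(\h.((f h) (g h))))))
Step 3: (((\e.(((\d.(\e.((d e) e))) e) e)) (\f.(\g.(\h.((f h) (g h)))))) (\f.(\g.(\h.((f h) (g h))))))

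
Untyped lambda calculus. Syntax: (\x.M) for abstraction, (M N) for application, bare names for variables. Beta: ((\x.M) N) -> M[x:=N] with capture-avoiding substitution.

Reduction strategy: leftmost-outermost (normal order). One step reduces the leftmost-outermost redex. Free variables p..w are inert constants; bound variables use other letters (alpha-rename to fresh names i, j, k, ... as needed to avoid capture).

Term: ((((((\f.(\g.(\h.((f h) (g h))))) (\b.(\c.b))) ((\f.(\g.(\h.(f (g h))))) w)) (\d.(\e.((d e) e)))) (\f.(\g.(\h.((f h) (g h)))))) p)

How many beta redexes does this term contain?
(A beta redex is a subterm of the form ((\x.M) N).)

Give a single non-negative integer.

Term: ((((((\f.(\g.(\h.((f h) (g h))))) (\b.(\c.b))) ((\f.(\g.(\h.(f (g h))))) w)) (\d.(\e.((d e) e)))) (\f.(\g.(\h.((f h) (g h)))))) p)
  Redex: ((\f.(\g.(\h.((f h) (g h))))) (\b.(\c.b)))
  Redex: ((\f.(\g.(\h.(f (g h))))) w)
Total redexes: 2

Answer: 2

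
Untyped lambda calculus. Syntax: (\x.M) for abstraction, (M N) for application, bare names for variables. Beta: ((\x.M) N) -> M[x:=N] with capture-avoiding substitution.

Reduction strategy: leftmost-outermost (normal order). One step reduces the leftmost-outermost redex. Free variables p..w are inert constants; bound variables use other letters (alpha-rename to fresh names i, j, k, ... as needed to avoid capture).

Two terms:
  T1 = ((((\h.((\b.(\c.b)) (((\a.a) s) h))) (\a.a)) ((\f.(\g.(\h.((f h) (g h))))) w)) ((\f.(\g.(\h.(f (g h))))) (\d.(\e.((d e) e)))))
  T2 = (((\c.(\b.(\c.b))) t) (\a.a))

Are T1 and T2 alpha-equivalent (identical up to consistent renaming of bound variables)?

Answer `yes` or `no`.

Answer: no

Derivation:
Term 1: ((((\h.((\b.(\c.b)) (((\a.a) s) h))) (\a.a)) ((\f.(\g.(\h.((f h) (g h))))) w)) ((\f.(\g.(\h.(f (g h))))) (\d.(\e.((d e) e)))))
Term 2: (((\c.(\b.(\c.b))) t) (\a.a))
Alpha-equivalence: compare structure up to binder renaming.
Result: False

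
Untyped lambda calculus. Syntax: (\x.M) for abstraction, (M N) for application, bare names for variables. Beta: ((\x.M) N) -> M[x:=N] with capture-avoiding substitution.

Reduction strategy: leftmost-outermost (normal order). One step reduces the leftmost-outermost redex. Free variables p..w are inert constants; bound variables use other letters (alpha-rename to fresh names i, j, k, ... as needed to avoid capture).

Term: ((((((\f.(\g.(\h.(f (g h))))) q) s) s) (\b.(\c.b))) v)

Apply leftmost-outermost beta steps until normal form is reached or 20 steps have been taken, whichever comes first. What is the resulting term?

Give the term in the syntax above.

Step 0: ((((((\f.(\g.(\h.(f (g h))))) q) s) s) (\b.(\c.b))) v)
Step 1: (((((\g.(\h.(q (g h)))) s) s) (\b.(\c.b))) v)
Step 2: ((((\h.(q (s h))) s) (\b.(\c.b))) v)
Step 3: (((q (s s)) (\b.(\c.b))) v)

Answer: (((q (s s)) (\b.(\c.b))) v)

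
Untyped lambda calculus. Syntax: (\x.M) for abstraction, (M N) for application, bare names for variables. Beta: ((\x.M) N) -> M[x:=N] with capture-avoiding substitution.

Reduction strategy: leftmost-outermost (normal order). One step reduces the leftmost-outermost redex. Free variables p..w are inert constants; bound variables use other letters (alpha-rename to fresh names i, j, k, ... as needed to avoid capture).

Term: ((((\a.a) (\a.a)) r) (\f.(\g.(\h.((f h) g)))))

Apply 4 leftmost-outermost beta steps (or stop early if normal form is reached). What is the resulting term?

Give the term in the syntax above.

Step 0: ((((\a.a) (\a.a)) r) (\f.(\g.(\h.((f h) g)))))
Step 1: (((\a.a) r) (\f.(\g.(\h.((f h) g)))))
Step 2: (r (\f.(\g.(\h.((f h) g)))))
Step 3: (normal form reached)

Answer: (r (\f.(\g.(\h.((f h) g)))))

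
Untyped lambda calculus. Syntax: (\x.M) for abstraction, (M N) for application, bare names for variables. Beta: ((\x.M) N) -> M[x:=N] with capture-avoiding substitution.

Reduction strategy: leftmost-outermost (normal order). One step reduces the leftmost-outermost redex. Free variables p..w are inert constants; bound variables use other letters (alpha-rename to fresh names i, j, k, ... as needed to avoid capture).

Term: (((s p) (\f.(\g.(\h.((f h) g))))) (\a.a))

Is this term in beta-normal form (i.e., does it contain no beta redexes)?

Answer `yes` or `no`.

Answer: yes

Derivation:
Term: (((s p) (\f.(\g.(\h.((f h) g))))) (\a.a))
No beta redexes found.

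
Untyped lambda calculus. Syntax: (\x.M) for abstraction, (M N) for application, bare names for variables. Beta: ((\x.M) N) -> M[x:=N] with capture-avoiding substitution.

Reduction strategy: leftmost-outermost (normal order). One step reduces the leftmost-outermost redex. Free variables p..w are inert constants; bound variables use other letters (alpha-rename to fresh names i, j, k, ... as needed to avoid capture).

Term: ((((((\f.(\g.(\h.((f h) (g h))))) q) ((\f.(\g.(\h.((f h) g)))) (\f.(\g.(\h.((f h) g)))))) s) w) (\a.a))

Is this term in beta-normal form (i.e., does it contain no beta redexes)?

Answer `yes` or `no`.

Term: ((((((\f.(\g.(\h.((f h) (g h))))) q) ((\f.(\g.(\h.((f h) g)))) (\f.(\g.(\h.((f h) g)))))) s) w) (\a.a))
Found 2 beta redex(es).

Answer: no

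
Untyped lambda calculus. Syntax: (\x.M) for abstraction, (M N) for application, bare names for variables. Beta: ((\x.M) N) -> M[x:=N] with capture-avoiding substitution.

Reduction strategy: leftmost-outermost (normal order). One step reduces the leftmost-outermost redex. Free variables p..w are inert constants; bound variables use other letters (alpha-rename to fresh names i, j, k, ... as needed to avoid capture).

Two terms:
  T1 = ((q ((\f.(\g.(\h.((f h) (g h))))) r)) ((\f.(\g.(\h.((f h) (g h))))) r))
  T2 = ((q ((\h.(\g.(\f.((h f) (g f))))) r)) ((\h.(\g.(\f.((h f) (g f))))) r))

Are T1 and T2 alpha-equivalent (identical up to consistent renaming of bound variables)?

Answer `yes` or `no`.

Term 1: ((q ((\f.(\g.(\h.((f h) (g h))))) r)) ((\f.(\g.(\h.((f h) (g h))))) r))
Term 2: ((q ((\h.(\g.(\f.((h f) (g f))))) r)) ((\h.(\g.(\f.((h f) (g f))))) r))
Alpha-equivalence: compare structure up to binder renaming.
Result: True

Answer: yes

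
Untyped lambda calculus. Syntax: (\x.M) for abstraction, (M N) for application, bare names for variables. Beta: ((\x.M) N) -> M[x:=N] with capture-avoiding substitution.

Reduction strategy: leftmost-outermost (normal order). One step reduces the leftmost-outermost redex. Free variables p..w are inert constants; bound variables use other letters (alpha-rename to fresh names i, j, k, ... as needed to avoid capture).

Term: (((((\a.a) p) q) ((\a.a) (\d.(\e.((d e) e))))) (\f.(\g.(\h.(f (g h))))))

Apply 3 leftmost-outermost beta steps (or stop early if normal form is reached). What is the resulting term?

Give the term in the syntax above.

Step 0: (((((\a.a) p) q) ((\a.a) (\d.(\e.((d e) e))))) (\f.(\g.(\h.(f (g h))))))
Step 1: (((p q) ((\a.a) (\d.(\e.((d e) e))))) (\f.(\g.(\h.(f (g h))))))
Step 2: (((p q) (\d.(\e.((d e) e)))) (\f.(\g.(\h.(f (g h))))))
Step 3: (normal form reached)

Answer: (((p q) (\d.(\e.((d e) e)))) (\f.(\g.(\h.(f (g h))))))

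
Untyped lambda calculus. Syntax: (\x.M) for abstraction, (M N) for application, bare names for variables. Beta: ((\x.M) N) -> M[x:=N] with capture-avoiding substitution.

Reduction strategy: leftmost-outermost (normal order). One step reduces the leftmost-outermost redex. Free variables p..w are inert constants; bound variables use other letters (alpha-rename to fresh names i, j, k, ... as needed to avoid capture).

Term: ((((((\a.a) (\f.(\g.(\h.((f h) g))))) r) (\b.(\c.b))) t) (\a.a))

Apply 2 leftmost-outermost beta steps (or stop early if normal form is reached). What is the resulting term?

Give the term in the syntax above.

Step 0: ((((((\a.a) (\f.(\g.(\h.((f h) g))))) r) (\b.(\c.b))) t) (\a.a))
Step 1: (((((\f.(\g.(\h.((f h) g)))) r) (\b.(\c.b))) t) (\a.a))
Step 2: ((((\g.(\h.((r h) g))) (\b.(\c.b))) t) (\a.a))

Answer: ((((\g.(\h.((r h) g))) (\b.(\c.b))) t) (\a.a))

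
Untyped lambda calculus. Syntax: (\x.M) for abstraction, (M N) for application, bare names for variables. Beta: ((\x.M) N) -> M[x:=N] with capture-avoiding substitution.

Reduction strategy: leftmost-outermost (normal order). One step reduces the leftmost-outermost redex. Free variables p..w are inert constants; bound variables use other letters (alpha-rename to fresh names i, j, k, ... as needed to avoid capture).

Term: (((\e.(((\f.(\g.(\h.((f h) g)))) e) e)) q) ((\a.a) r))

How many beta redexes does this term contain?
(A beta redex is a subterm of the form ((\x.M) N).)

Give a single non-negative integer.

Answer: 3

Derivation:
Term: (((\e.(((\f.(\g.(\h.((f h) g)))) e) e)) q) ((\a.a) r))
  Redex: ((\e.(((\f.(\g.(\h.((f h) g)))) e) e)) q)
  Redex: ((\f.(\g.(\h.((f h) g)))) e)
  Redex: ((\a.a) r)
Total redexes: 3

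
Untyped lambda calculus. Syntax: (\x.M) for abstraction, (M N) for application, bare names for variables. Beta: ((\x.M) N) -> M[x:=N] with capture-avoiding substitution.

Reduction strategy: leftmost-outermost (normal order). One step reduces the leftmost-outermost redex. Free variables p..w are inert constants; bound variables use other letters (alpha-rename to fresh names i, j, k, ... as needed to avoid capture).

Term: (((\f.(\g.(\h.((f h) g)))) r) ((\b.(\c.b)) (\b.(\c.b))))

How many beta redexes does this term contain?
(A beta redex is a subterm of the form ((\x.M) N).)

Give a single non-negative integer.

Term: (((\f.(\g.(\h.((f h) g)))) r) ((\b.(\c.b)) (\b.(\c.b))))
  Redex: ((\f.(\g.(\h.((f h) g)))) r)
  Redex: ((\b.(\c.b)) (\b.(\c.b)))
Total redexes: 2

Answer: 2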